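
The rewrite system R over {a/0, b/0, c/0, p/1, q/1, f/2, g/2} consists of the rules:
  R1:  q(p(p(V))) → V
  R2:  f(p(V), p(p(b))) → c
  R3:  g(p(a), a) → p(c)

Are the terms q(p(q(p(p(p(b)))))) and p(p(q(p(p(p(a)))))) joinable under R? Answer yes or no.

Reduce t₁ = q(p(q(p(p(p(b)))))):
1. q(p(q(p(p(p(b))))))  →  q(p(p(b)))   [R1 at 1.1]
2. q(p(p(b)))  →  b   [R1 at ε]

Reduce t₂ = p(p(q(p(p(p(a)))))):
1. p(p(q(p(p(p(a))))))  →  p(p(p(a)))   [R1 at 1.1]

no — NF(t₁) = b, NF(t₂) = p(p(p(a)))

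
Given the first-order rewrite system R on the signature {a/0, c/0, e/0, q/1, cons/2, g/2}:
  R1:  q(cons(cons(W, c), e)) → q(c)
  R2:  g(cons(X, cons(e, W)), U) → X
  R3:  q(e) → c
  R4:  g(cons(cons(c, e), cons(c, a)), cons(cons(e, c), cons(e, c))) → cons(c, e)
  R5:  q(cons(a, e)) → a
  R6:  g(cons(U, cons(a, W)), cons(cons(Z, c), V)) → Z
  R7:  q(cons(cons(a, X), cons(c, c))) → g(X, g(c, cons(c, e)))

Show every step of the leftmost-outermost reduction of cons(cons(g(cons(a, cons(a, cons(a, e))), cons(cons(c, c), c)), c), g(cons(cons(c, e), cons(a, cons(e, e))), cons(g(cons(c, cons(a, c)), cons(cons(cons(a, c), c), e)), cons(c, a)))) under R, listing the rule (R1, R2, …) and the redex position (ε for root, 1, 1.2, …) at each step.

cons(cons(c, c), a)

1. cons(cons(g(cons(a, cons(a, cons(a, e))), cons(cons(c, c), c)), c), g(cons(cons(c, e), cons(a, cons(e, e))), cons(g(cons(c, cons(a, c)), cons(cons(cons(a, c), c), e)), cons(c, a))))  →  cons(cons(c, c), g(cons(cons(c, e), cons(a, cons(e, e))), cons(g(cons(c, cons(a, c)), cons(cons(cons(a, c), c), e)), cons(c, a))))   [R6 at 1.1]
2. cons(cons(c, c), g(cons(cons(c, e), cons(a, cons(e, e))), cons(g(cons(c, cons(a, c)), cons(cons(cons(a, c), c), e)), cons(c, a))))  →  cons(cons(c, c), g(cons(cons(c, e), cons(a, cons(e, e))), cons(cons(a, c), cons(c, a))))   [R6 at 2.2.1]
3. cons(cons(c, c), g(cons(cons(c, e), cons(a, cons(e, e))), cons(cons(a, c), cons(c, a))))  →  cons(cons(c, c), a)   [R6 at 2]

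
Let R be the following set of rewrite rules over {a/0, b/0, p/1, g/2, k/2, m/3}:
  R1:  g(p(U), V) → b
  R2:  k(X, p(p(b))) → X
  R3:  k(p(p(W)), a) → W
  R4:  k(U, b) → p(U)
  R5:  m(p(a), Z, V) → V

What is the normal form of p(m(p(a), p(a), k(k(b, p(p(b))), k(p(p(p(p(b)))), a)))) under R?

p(b)

1. p(m(p(a), p(a), k(k(b, p(p(b))), k(p(p(p(p(b)))), a))))  →  p(k(k(b, p(p(b))), k(p(p(p(p(b)))), a)))   [R5 at 1]
2. p(k(k(b, p(p(b))), k(p(p(p(p(b)))), a)))  →  p(k(b, k(p(p(p(p(b)))), a)))   [R2 at 1.1]
3. p(k(b, k(p(p(p(p(b)))), a)))  →  p(k(b, p(p(b))))   [R3 at 1.2]
4. p(k(b, p(p(b))))  →  p(b)   [R2 at 1]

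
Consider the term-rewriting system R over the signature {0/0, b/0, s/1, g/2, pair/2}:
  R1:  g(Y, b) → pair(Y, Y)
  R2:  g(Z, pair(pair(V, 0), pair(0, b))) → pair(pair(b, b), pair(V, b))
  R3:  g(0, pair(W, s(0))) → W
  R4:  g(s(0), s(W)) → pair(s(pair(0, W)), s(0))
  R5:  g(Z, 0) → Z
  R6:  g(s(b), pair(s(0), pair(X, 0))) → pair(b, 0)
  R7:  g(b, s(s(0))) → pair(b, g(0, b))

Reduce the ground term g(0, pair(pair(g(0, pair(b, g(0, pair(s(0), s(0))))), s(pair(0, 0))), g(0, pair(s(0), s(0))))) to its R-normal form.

1. g(0, pair(pair(g(0, pair(b, g(0, pair(s(0), s(0))))), s(pair(0, 0))), g(0, pair(s(0), s(0)))))  →  g(0, pair(pair(g(0, pair(b, s(0))), s(pair(0, 0))), g(0, pair(s(0), s(0)))))   [R3 at 2.1.1.2.2]
2. g(0, pair(pair(g(0, pair(b, s(0))), s(pair(0, 0))), g(0, pair(s(0), s(0)))))  →  g(0, pair(pair(b, s(pair(0, 0))), g(0, pair(s(0), s(0)))))   [R3 at 2.1.1]
3. g(0, pair(pair(b, s(pair(0, 0))), g(0, pair(s(0), s(0)))))  →  g(0, pair(pair(b, s(pair(0, 0))), s(0)))   [R3 at 2.2]
4. g(0, pair(pair(b, s(pair(0, 0))), s(0)))  →  pair(b, s(pair(0, 0)))   [R3 at ε]

pair(b, s(pair(0, 0)))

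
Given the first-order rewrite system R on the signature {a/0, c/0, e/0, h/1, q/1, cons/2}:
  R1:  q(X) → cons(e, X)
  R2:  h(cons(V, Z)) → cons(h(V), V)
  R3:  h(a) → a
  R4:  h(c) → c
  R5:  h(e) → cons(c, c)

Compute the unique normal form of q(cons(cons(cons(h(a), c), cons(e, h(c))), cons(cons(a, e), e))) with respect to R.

cons(e, cons(cons(cons(a, c), cons(e, c)), cons(cons(a, e), e)))

1. q(cons(cons(cons(h(a), c), cons(e, h(c))), cons(cons(a, e), e)))  →  cons(e, cons(cons(cons(h(a), c), cons(e, h(c))), cons(cons(a, e), e)))   [R1 at ε]
2. cons(e, cons(cons(cons(h(a), c), cons(e, h(c))), cons(cons(a, e), e)))  →  cons(e, cons(cons(cons(a, c), cons(e, h(c))), cons(cons(a, e), e)))   [R3 at 2.1.1.1]
3. cons(e, cons(cons(cons(a, c), cons(e, h(c))), cons(cons(a, e), e)))  →  cons(e, cons(cons(cons(a, c), cons(e, c)), cons(cons(a, e), e)))   [R4 at 2.1.2.2]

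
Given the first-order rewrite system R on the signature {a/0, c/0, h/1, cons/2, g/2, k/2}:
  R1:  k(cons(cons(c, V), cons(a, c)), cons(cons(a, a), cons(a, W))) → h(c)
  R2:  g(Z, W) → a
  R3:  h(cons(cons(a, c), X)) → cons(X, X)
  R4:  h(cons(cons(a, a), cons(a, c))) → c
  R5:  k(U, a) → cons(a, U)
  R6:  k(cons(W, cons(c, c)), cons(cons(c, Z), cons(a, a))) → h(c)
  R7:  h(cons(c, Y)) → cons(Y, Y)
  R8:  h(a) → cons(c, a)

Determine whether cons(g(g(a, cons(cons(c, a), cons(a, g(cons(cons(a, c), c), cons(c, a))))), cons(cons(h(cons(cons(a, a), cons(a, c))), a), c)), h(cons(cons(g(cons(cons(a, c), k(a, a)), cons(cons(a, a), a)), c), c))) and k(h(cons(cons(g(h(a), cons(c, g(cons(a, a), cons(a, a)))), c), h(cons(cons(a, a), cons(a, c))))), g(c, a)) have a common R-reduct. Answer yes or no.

Reduce t₁ = cons(g(g(a, cons(cons(c, a), cons(a, g(cons(cons(a, c), c), cons(c, a))))), cons(cons(h(cons(cons(a, a), cons(a, c))), a), c)), h(cons(cons(g(cons(cons(a, c), k(a, a)), cons(cons(a, a), a)), c), c))):
1. cons(g(g(a, cons(cons(c, a), cons(a, g(cons(cons(a, c), c), cons(c, a))))), cons(cons(h(cons(cons(a, a), cons(a, c))), a), c)), h(cons(cons(g(cons(cons(a, c), k(a, a)), cons(cons(a, a), a)), c), c)))  →  cons(a, h(cons(cons(g(cons(cons(a, c), k(a, a)), cons(cons(a, a), a)), c), c)))   [R2 at 1]
2. cons(a, h(cons(cons(g(cons(cons(a, c), k(a, a)), cons(cons(a, a), a)), c), c)))  →  cons(a, h(cons(cons(a, c), c)))   [R2 at 2.1.1.1]
3. cons(a, h(cons(cons(a, c), c)))  →  cons(a, cons(c, c))   [R3 at 2]

Reduce t₂ = k(h(cons(cons(g(h(a), cons(c, g(cons(a, a), cons(a, a)))), c), h(cons(cons(a, a), cons(a, c))))), g(c, a)):
1. k(h(cons(cons(g(h(a), cons(c, g(cons(a, a), cons(a, a)))), c), h(cons(cons(a, a), cons(a, c))))), g(c, a))  →  k(h(cons(cons(a, c), h(cons(cons(a, a), cons(a, c))))), g(c, a))   [R2 at 1.1.1.1]
2. k(h(cons(cons(a, c), h(cons(cons(a, a), cons(a, c))))), g(c, a))  →  k(cons(h(cons(cons(a, a), cons(a, c))), h(cons(cons(a, a), cons(a, c)))), g(c, a))   [R3 at 1]
3. k(cons(h(cons(cons(a, a), cons(a, c))), h(cons(cons(a, a), cons(a, c)))), g(c, a))  →  k(cons(c, h(cons(cons(a, a), cons(a, c)))), g(c, a))   [R4 at 1.1]
4. k(cons(c, h(cons(cons(a, a), cons(a, c)))), g(c, a))  →  k(cons(c, c), g(c, a))   [R4 at 1.2]
5. k(cons(c, c), g(c, a))  →  k(cons(c, c), a)   [R2 at 2]
6. k(cons(c, c), a)  →  cons(a, cons(c, c))   [R5 at ε]

yes — NF(t₁) = cons(a, cons(c, c)), NF(t₂) = cons(a, cons(c, c))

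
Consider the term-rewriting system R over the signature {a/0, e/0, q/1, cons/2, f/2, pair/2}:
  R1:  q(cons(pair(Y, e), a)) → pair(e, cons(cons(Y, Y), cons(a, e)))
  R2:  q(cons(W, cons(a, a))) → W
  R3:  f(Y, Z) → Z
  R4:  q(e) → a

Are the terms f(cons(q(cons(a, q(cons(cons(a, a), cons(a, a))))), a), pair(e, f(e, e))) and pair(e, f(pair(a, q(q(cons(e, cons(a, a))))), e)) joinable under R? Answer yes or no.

Reduce t₁ = f(cons(q(cons(a, q(cons(cons(a, a), cons(a, a))))), a), pair(e, f(e, e))):
1. f(cons(q(cons(a, q(cons(cons(a, a), cons(a, a))))), a), pair(e, f(e, e)))  →  pair(e, f(e, e))   [R3 at ε]
2. pair(e, f(e, e))  →  pair(e, e)   [R3 at 2]

Reduce t₂ = pair(e, f(pair(a, q(q(cons(e, cons(a, a))))), e)):
1. pair(e, f(pair(a, q(q(cons(e, cons(a, a))))), e))  →  pair(e, e)   [R3 at 2]

yes — NF(t₁) = pair(e, e), NF(t₂) = pair(e, e)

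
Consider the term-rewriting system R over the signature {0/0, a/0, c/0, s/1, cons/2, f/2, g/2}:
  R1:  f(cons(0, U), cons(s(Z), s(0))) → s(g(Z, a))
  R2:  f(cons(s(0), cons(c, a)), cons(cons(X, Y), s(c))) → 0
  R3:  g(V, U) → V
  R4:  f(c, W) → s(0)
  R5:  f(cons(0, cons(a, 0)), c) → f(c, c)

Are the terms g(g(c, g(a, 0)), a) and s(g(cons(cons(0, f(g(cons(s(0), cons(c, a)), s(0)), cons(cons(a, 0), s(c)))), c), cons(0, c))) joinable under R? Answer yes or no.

Reduce t₁ = g(g(c, g(a, 0)), a):
1. g(g(c, g(a, 0)), a)  →  g(c, g(a, 0))   [R3 at ε]
2. g(c, g(a, 0))  →  c   [R3 at ε]

Reduce t₂ = s(g(cons(cons(0, f(g(cons(s(0), cons(c, a)), s(0)), cons(cons(a, 0), s(c)))), c), cons(0, c))):
1. s(g(cons(cons(0, f(g(cons(s(0), cons(c, a)), s(0)), cons(cons(a, 0), s(c)))), c), cons(0, c)))  →  s(cons(cons(0, f(g(cons(s(0), cons(c, a)), s(0)), cons(cons(a, 0), s(c)))), c))   [R3 at 1]
2. s(cons(cons(0, f(g(cons(s(0), cons(c, a)), s(0)), cons(cons(a, 0), s(c)))), c))  →  s(cons(cons(0, f(cons(s(0), cons(c, a)), cons(cons(a, 0), s(c)))), c))   [R3 at 1.1.2.1]
3. s(cons(cons(0, f(cons(s(0), cons(c, a)), cons(cons(a, 0), s(c)))), c))  →  s(cons(cons(0, 0), c))   [R2 at 1.1.2]

no — NF(t₁) = c, NF(t₂) = s(cons(cons(0, 0), c))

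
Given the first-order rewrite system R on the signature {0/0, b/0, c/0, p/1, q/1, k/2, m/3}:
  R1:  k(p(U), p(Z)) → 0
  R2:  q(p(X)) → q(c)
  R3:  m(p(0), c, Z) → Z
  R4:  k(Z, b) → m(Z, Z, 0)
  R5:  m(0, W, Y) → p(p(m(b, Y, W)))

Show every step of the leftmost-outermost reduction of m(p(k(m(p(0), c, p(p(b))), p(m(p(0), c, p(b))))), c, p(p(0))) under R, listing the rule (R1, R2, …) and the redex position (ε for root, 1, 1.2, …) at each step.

1. m(p(k(m(p(0), c, p(p(b))), p(m(p(0), c, p(b))))), c, p(p(0)))  →  m(p(k(p(p(b)), p(m(p(0), c, p(b))))), c, p(p(0)))   [R3 at 1.1.1]
2. m(p(k(p(p(b)), p(m(p(0), c, p(b))))), c, p(p(0)))  →  m(p(0), c, p(p(0)))   [R1 at 1.1]
3. m(p(0), c, p(p(0)))  →  p(p(0))   [R3 at ε]

p(p(0))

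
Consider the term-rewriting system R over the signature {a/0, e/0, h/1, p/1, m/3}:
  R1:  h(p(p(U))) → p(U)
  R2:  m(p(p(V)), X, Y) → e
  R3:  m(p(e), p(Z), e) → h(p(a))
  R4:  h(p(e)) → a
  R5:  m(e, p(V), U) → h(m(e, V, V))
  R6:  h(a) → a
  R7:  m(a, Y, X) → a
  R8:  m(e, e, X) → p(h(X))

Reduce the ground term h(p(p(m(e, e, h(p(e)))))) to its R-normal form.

p(p(a))

1. h(p(p(m(e, e, h(p(e))))))  →  p(m(e, e, h(p(e))))   [R1 at ε]
2. p(m(e, e, h(p(e))))  →  p(p(h(h(p(e)))))   [R8 at 1]
3. p(p(h(h(p(e)))))  →  p(p(h(a)))   [R4 at 1.1.1]
4. p(p(h(a)))  →  p(p(a))   [R6 at 1.1]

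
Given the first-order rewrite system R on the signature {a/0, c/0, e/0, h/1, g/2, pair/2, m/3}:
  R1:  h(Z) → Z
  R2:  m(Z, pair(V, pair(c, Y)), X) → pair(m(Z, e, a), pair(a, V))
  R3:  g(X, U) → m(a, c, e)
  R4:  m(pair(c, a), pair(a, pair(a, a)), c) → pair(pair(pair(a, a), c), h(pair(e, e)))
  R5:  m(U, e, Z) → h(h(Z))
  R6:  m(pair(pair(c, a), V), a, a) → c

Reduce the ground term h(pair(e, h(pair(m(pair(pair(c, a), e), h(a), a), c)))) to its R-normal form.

1. h(pair(e, h(pair(m(pair(pair(c, a), e), h(a), a), c))))  →  pair(e, h(pair(m(pair(pair(c, a), e), h(a), a), c)))   [R1 at ε]
2. pair(e, h(pair(m(pair(pair(c, a), e), h(a), a), c)))  →  pair(e, pair(m(pair(pair(c, a), e), h(a), a), c))   [R1 at 2]
3. pair(e, pair(m(pair(pair(c, a), e), h(a), a), c))  →  pair(e, pair(m(pair(pair(c, a), e), a, a), c))   [R1 at 2.1.2]
4. pair(e, pair(m(pair(pair(c, a), e), a, a), c))  →  pair(e, pair(c, c))   [R6 at 2.1]

pair(e, pair(c, c))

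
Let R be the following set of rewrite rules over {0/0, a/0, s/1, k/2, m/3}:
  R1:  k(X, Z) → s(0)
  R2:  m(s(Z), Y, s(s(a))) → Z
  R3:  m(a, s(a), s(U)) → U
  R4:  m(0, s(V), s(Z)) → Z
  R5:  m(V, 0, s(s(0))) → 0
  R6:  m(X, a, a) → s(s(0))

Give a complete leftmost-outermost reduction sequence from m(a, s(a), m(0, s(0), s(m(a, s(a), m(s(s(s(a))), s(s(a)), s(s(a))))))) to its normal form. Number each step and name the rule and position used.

a

1. m(a, s(a), m(0, s(0), s(m(a, s(a), m(s(s(s(a))), s(s(a)), s(s(a)))))))  →  m(a, s(a), m(a, s(a), m(s(s(s(a))), s(s(a)), s(s(a)))))   [R4 at 3]
2. m(a, s(a), m(a, s(a), m(s(s(s(a))), s(s(a)), s(s(a)))))  →  m(a, s(a), m(a, s(a), s(s(a))))   [R2 at 3.3]
3. m(a, s(a), m(a, s(a), s(s(a))))  →  m(a, s(a), s(a))   [R3 at 3]
4. m(a, s(a), s(a))  →  a   [R3 at ε]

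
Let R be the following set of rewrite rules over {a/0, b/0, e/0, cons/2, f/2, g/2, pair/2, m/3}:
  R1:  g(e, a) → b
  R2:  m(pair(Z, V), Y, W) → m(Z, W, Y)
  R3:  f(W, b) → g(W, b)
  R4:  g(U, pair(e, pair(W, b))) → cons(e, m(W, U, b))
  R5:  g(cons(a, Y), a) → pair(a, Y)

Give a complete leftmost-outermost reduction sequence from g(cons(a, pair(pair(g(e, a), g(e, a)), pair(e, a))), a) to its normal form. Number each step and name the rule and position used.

1. g(cons(a, pair(pair(g(e, a), g(e, a)), pair(e, a))), a)  →  pair(a, pair(pair(g(e, a), g(e, a)), pair(e, a)))   [R5 at ε]
2. pair(a, pair(pair(g(e, a), g(e, a)), pair(e, a)))  →  pair(a, pair(pair(b, g(e, a)), pair(e, a)))   [R1 at 2.1.1]
3. pair(a, pair(pair(b, g(e, a)), pair(e, a)))  →  pair(a, pair(pair(b, b), pair(e, a)))   [R1 at 2.1.2]

pair(a, pair(pair(b, b), pair(e, a)))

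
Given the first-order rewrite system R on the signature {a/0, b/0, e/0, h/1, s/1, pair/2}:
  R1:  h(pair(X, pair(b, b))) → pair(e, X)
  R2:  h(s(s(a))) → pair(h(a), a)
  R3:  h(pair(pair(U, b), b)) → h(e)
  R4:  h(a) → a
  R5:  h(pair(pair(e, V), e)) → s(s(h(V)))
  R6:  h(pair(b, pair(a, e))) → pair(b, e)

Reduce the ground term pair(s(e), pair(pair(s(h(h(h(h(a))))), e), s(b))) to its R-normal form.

1. pair(s(e), pair(pair(s(h(h(h(h(a))))), e), s(b)))  →  pair(s(e), pair(pair(s(h(h(h(a)))), e), s(b)))   [R4 at 2.1.1.1.1.1.1]
2. pair(s(e), pair(pair(s(h(h(h(a)))), e), s(b)))  →  pair(s(e), pair(pair(s(h(h(a))), e), s(b)))   [R4 at 2.1.1.1.1.1]
3. pair(s(e), pair(pair(s(h(h(a))), e), s(b)))  →  pair(s(e), pair(pair(s(h(a)), e), s(b)))   [R4 at 2.1.1.1.1]
4. pair(s(e), pair(pair(s(h(a)), e), s(b)))  →  pair(s(e), pair(pair(s(a), e), s(b)))   [R4 at 2.1.1.1]

pair(s(e), pair(pair(s(a), e), s(b)))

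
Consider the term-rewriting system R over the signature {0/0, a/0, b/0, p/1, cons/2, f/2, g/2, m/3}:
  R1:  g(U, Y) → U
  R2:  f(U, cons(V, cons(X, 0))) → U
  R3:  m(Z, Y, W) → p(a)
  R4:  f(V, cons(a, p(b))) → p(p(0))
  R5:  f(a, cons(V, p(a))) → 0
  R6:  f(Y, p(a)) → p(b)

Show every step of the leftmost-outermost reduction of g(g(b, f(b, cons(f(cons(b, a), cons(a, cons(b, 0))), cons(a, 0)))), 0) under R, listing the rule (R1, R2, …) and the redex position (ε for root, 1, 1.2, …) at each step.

1. g(g(b, f(b, cons(f(cons(b, a), cons(a, cons(b, 0))), cons(a, 0)))), 0)  →  g(b, f(b, cons(f(cons(b, a), cons(a, cons(b, 0))), cons(a, 0))))   [R1 at ε]
2. g(b, f(b, cons(f(cons(b, a), cons(a, cons(b, 0))), cons(a, 0))))  →  b   [R1 at ε]

b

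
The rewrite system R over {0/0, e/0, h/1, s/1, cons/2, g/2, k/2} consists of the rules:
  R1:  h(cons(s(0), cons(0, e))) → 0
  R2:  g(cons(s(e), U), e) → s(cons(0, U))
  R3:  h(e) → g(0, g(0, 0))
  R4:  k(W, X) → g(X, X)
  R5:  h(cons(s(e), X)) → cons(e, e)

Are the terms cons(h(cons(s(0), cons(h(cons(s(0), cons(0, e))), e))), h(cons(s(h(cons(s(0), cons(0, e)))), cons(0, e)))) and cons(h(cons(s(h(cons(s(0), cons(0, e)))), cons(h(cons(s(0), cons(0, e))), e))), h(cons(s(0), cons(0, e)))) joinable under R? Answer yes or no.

yes — NF(t₁) = cons(0, 0), NF(t₂) = cons(0, 0)

Reduce t₁ = cons(h(cons(s(0), cons(h(cons(s(0), cons(0, e))), e))), h(cons(s(h(cons(s(0), cons(0, e)))), cons(0, e)))):
1. cons(h(cons(s(0), cons(h(cons(s(0), cons(0, e))), e))), h(cons(s(h(cons(s(0), cons(0, e)))), cons(0, e))))  →  cons(h(cons(s(0), cons(0, e))), h(cons(s(h(cons(s(0), cons(0, e)))), cons(0, e))))   [R1 at 1.1.2.1]
2. cons(h(cons(s(0), cons(0, e))), h(cons(s(h(cons(s(0), cons(0, e)))), cons(0, e))))  →  cons(0, h(cons(s(h(cons(s(0), cons(0, e)))), cons(0, e))))   [R1 at 1]
3. cons(0, h(cons(s(h(cons(s(0), cons(0, e)))), cons(0, e))))  →  cons(0, h(cons(s(0), cons(0, e))))   [R1 at 2.1.1.1]
4. cons(0, h(cons(s(0), cons(0, e))))  →  cons(0, 0)   [R1 at 2]

Reduce t₂ = cons(h(cons(s(h(cons(s(0), cons(0, e)))), cons(h(cons(s(0), cons(0, e))), e))), h(cons(s(0), cons(0, e)))):
1. cons(h(cons(s(h(cons(s(0), cons(0, e)))), cons(h(cons(s(0), cons(0, e))), e))), h(cons(s(0), cons(0, e))))  →  cons(h(cons(s(0), cons(h(cons(s(0), cons(0, e))), e))), h(cons(s(0), cons(0, e))))   [R1 at 1.1.1.1]
2. cons(h(cons(s(0), cons(h(cons(s(0), cons(0, e))), e))), h(cons(s(0), cons(0, e))))  →  cons(h(cons(s(0), cons(0, e))), h(cons(s(0), cons(0, e))))   [R1 at 1.1.2.1]
3. cons(h(cons(s(0), cons(0, e))), h(cons(s(0), cons(0, e))))  →  cons(0, h(cons(s(0), cons(0, e))))   [R1 at 1]
4. cons(0, h(cons(s(0), cons(0, e))))  →  cons(0, 0)   [R1 at 2]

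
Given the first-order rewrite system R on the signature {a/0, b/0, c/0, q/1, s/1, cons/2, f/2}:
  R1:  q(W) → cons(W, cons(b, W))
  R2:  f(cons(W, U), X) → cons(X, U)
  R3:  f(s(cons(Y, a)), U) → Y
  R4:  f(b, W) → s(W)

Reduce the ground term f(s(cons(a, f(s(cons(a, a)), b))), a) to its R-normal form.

1. f(s(cons(a, f(s(cons(a, a)), b))), a)  →  f(s(cons(a, a)), a)   [R3 at 1.1.2]
2. f(s(cons(a, a)), a)  →  a   [R3 at ε]

a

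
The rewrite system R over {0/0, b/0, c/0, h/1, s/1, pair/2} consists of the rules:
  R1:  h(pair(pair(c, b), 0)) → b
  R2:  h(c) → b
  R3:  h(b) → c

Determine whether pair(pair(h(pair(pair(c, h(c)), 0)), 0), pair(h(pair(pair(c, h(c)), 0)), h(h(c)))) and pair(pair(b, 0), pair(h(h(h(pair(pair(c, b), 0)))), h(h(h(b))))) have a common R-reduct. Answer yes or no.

Reduce t₁ = pair(pair(h(pair(pair(c, h(c)), 0)), 0), pair(h(pair(pair(c, h(c)), 0)), h(h(c)))):
1. pair(pair(h(pair(pair(c, h(c)), 0)), 0), pair(h(pair(pair(c, h(c)), 0)), h(h(c))))  →  pair(pair(h(pair(pair(c, b), 0)), 0), pair(h(pair(pair(c, h(c)), 0)), h(h(c))))   [R2 at 1.1.1.1.2]
2. pair(pair(h(pair(pair(c, b), 0)), 0), pair(h(pair(pair(c, h(c)), 0)), h(h(c))))  →  pair(pair(b, 0), pair(h(pair(pair(c, h(c)), 0)), h(h(c))))   [R1 at 1.1]
3. pair(pair(b, 0), pair(h(pair(pair(c, h(c)), 0)), h(h(c))))  →  pair(pair(b, 0), pair(h(pair(pair(c, b), 0)), h(h(c))))   [R2 at 2.1.1.1.2]
4. pair(pair(b, 0), pair(h(pair(pair(c, b), 0)), h(h(c))))  →  pair(pair(b, 0), pair(b, h(h(c))))   [R1 at 2.1]
5. pair(pair(b, 0), pair(b, h(h(c))))  →  pair(pair(b, 0), pair(b, h(b)))   [R2 at 2.2.1]
6. pair(pair(b, 0), pair(b, h(b)))  →  pair(pair(b, 0), pair(b, c))   [R3 at 2.2]

Reduce t₂ = pair(pair(b, 0), pair(h(h(h(pair(pair(c, b), 0)))), h(h(h(b))))):
1. pair(pair(b, 0), pair(h(h(h(pair(pair(c, b), 0)))), h(h(h(b)))))  →  pair(pair(b, 0), pair(h(h(b)), h(h(h(b)))))   [R1 at 2.1.1.1]
2. pair(pair(b, 0), pair(h(h(b)), h(h(h(b)))))  →  pair(pair(b, 0), pair(h(c), h(h(h(b)))))   [R3 at 2.1.1]
3. pair(pair(b, 0), pair(h(c), h(h(h(b)))))  →  pair(pair(b, 0), pair(b, h(h(h(b)))))   [R2 at 2.1]
4. pair(pair(b, 0), pair(b, h(h(h(b)))))  →  pair(pair(b, 0), pair(b, h(h(c))))   [R3 at 2.2.1.1]
5. pair(pair(b, 0), pair(b, h(h(c))))  →  pair(pair(b, 0), pair(b, h(b)))   [R2 at 2.2.1]
6. pair(pair(b, 0), pair(b, h(b)))  →  pair(pair(b, 0), pair(b, c))   [R3 at 2.2]

yes — NF(t₁) = pair(pair(b, 0), pair(b, c)), NF(t₂) = pair(pair(b, 0), pair(b, c))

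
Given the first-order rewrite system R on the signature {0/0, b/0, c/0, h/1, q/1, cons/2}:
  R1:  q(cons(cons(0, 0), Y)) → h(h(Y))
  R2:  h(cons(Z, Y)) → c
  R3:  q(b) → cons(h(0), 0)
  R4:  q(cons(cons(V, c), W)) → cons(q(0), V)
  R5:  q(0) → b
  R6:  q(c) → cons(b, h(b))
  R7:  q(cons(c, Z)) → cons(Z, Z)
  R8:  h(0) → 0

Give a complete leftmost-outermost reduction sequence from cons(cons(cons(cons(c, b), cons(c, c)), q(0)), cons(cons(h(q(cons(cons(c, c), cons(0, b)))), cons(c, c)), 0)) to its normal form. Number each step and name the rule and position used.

cons(cons(cons(cons(c, b), cons(c, c)), b), cons(cons(c, cons(c, c)), 0))

1. cons(cons(cons(cons(c, b), cons(c, c)), q(0)), cons(cons(h(q(cons(cons(c, c), cons(0, b)))), cons(c, c)), 0))  →  cons(cons(cons(cons(c, b), cons(c, c)), b), cons(cons(h(q(cons(cons(c, c), cons(0, b)))), cons(c, c)), 0))   [R5 at 1.2]
2. cons(cons(cons(cons(c, b), cons(c, c)), b), cons(cons(h(q(cons(cons(c, c), cons(0, b)))), cons(c, c)), 0))  →  cons(cons(cons(cons(c, b), cons(c, c)), b), cons(cons(h(cons(q(0), c)), cons(c, c)), 0))   [R4 at 2.1.1.1]
3. cons(cons(cons(cons(c, b), cons(c, c)), b), cons(cons(h(cons(q(0), c)), cons(c, c)), 0))  →  cons(cons(cons(cons(c, b), cons(c, c)), b), cons(cons(c, cons(c, c)), 0))   [R2 at 2.1.1]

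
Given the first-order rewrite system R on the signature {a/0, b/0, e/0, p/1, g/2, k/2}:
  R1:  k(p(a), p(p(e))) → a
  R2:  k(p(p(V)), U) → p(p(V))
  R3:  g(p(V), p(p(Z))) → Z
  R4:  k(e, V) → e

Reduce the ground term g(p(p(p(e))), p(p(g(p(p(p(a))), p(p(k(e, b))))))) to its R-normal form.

e

1. g(p(p(p(e))), p(p(g(p(p(p(a))), p(p(k(e, b)))))))  →  g(p(p(p(a))), p(p(k(e, b))))   [R3 at ε]
2. g(p(p(p(a))), p(p(k(e, b))))  →  k(e, b)   [R3 at ε]
3. k(e, b)  →  e   [R4 at ε]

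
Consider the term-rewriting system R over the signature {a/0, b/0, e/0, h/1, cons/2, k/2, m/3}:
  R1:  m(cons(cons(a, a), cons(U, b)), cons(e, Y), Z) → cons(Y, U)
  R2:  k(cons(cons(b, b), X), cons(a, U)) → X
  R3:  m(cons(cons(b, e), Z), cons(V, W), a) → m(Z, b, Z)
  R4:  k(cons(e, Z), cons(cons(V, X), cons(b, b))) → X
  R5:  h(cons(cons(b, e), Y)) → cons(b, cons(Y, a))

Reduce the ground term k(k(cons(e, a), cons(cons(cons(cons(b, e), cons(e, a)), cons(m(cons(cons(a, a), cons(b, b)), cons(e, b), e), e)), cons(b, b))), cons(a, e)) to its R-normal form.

e

1. k(k(cons(e, a), cons(cons(cons(cons(b, e), cons(e, a)), cons(m(cons(cons(a, a), cons(b, b)), cons(e, b), e), e)), cons(b, b))), cons(a, e))  →  k(cons(m(cons(cons(a, a), cons(b, b)), cons(e, b), e), e), cons(a, e))   [R4 at 1]
2. k(cons(m(cons(cons(a, a), cons(b, b)), cons(e, b), e), e), cons(a, e))  →  k(cons(cons(b, b), e), cons(a, e))   [R1 at 1.1]
3. k(cons(cons(b, b), e), cons(a, e))  →  e   [R2 at ε]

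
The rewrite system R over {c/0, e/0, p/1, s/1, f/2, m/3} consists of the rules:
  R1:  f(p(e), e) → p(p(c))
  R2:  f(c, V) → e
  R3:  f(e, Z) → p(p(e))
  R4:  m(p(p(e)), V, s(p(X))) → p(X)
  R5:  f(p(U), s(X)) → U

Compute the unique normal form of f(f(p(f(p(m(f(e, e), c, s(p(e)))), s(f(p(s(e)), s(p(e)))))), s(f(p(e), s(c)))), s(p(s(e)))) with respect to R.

e

1. f(f(p(f(p(m(f(e, e), c, s(p(e)))), s(f(p(s(e)), s(p(e)))))), s(f(p(e), s(c)))), s(p(s(e))))  →  f(f(p(m(f(e, e), c, s(p(e)))), s(f(p(s(e)), s(p(e))))), s(p(s(e))))   [R5 at 1]
2. f(f(p(m(f(e, e), c, s(p(e)))), s(f(p(s(e)), s(p(e))))), s(p(s(e))))  →  f(m(f(e, e), c, s(p(e))), s(p(s(e))))   [R5 at 1]
3. f(m(f(e, e), c, s(p(e))), s(p(s(e))))  →  f(m(p(p(e)), c, s(p(e))), s(p(s(e))))   [R3 at 1.1]
4. f(m(p(p(e)), c, s(p(e))), s(p(s(e))))  →  f(p(e), s(p(s(e))))   [R4 at 1]
5. f(p(e), s(p(s(e))))  →  e   [R5 at ε]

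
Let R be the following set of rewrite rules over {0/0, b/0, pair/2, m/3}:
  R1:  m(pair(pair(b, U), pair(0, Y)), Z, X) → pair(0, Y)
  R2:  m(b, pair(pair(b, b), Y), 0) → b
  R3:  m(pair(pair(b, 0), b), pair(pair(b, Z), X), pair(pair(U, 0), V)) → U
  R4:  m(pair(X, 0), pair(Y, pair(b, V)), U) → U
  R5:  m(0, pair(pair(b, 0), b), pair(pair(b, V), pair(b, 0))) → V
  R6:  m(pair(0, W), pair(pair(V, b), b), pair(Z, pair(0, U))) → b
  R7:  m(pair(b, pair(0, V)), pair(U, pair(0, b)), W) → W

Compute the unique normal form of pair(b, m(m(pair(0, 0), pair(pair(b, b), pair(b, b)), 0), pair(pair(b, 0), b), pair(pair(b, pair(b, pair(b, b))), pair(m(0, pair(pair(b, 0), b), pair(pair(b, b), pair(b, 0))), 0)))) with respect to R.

pair(b, pair(b, pair(b, b)))

1. pair(b, m(m(pair(0, 0), pair(pair(b, b), pair(b, b)), 0), pair(pair(b, 0), b), pair(pair(b, pair(b, pair(b, b))), pair(m(0, pair(pair(b, 0), b), pair(pair(b, b), pair(b, 0))), 0))))  →  pair(b, m(0, pair(pair(b, 0), b), pair(pair(b, pair(b, pair(b, b))), pair(m(0, pair(pair(b, 0), b), pair(pair(b, b), pair(b, 0))), 0))))   [R4 at 2.1]
2. pair(b, m(0, pair(pair(b, 0), b), pair(pair(b, pair(b, pair(b, b))), pair(m(0, pair(pair(b, 0), b), pair(pair(b, b), pair(b, 0))), 0))))  →  pair(b, m(0, pair(pair(b, 0), b), pair(pair(b, pair(b, pair(b, b))), pair(b, 0))))   [R5 at 2.3.2.1]
3. pair(b, m(0, pair(pair(b, 0), b), pair(pair(b, pair(b, pair(b, b))), pair(b, 0))))  →  pair(b, pair(b, pair(b, b)))   [R5 at 2]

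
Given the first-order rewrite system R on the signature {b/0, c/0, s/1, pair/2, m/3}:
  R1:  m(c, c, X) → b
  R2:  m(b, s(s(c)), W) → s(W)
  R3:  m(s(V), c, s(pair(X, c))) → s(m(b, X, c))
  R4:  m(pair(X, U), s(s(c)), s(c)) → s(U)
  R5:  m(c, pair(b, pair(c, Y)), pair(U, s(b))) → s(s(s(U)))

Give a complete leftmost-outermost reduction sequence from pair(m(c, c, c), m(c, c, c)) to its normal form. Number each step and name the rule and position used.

1. pair(m(c, c, c), m(c, c, c))  →  pair(b, m(c, c, c))   [R1 at 1]
2. pair(b, m(c, c, c))  →  pair(b, b)   [R1 at 2]

pair(b, b)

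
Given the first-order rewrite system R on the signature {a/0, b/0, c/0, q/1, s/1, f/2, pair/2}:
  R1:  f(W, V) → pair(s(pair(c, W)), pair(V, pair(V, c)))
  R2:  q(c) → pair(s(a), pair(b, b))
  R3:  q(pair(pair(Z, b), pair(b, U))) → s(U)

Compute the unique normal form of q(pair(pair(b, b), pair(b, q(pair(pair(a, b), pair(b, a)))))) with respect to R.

s(s(a))

1. q(pair(pair(b, b), pair(b, q(pair(pair(a, b), pair(b, a))))))  →  s(q(pair(pair(a, b), pair(b, a))))   [R3 at ε]
2. s(q(pair(pair(a, b), pair(b, a))))  →  s(s(a))   [R3 at 1]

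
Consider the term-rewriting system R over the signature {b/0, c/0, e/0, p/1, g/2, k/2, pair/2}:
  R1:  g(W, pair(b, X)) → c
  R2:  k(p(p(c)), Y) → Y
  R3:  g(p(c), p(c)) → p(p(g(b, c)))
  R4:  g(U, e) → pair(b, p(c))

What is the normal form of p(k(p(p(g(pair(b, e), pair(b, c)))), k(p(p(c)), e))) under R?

1. p(k(p(p(g(pair(b, e), pair(b, c)))), k(p(p(c)), e)))  →  p(k(p(p(c)), k(p(p(c)), e)))   [R1 at 1.1.1.1]
2. p(k(p(p(c)), k(p(p(c)), e)))  →  p(k(p(p(c)), e))   [R2 at 1]
3. p(k(p(p(c)), e))  →  p(e)   [R2 at 1]

p(e)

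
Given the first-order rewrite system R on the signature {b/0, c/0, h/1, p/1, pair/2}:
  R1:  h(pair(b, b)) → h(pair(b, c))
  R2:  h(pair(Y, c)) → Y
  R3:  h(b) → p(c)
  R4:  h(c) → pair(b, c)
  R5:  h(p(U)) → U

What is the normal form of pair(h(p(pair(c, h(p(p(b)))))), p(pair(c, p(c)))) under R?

1. pair(h(p(pair(c, h(p(p(b)))))), p(pair(c, p(c))))  →  pair(pair(c, h(p(p(b)))), p(pair(c, p(c))))   [R5 at 1]
2. pair(pair(c, h(p(p(b)))), p(pair(c, p(c))))  →  pair(pair(c, p(b)), p(pair(c, p(c))))   [R5 at 1.2]

pair(pair(c, p(b)), p(pair(c, p(c))))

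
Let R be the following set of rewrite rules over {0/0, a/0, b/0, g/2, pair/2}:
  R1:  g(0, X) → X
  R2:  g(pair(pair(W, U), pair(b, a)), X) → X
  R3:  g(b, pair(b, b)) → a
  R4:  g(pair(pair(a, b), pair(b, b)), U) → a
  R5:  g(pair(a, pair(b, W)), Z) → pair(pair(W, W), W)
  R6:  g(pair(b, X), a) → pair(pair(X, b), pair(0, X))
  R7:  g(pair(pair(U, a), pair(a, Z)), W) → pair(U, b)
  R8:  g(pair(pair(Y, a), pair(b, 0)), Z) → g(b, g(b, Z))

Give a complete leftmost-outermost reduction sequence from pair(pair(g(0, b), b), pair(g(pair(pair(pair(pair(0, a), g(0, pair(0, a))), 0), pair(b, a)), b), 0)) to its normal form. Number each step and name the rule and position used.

pair(pair(b, b), pair(b, 0))

1. pair(pair(g(0, b), b), pair(g(pair(pair(pair(pair(0, a), g(0, pair(0, a))), 0), pair(b, a)), b), 0))  →  pair(pair(b, b), pair(g(pair(pair(pair(pair(0, a), g(0, pair(0, a))), 0), pair(b, a)), b), 0))   [R1 at 1.1]
2. pair(pair(b, b), pair(g(pair(pair(pair(pair(0, a), g(0, pair(0, a))), 0), pair(b, a)), b), 0))  →  pair(pair(b, b), pair(b, 0))   [R2 at 2.1]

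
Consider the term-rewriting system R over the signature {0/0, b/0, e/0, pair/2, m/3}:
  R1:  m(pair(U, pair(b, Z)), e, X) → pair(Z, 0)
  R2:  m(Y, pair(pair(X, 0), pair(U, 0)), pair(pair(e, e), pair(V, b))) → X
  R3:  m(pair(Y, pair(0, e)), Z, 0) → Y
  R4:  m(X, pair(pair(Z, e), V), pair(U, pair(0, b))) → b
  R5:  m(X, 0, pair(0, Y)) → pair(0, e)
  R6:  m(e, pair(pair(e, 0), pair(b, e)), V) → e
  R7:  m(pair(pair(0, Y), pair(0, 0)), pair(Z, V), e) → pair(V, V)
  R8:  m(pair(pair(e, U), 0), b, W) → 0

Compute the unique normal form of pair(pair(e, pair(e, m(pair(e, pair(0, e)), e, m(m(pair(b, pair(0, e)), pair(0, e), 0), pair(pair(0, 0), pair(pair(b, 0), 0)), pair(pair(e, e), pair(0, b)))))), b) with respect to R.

1. pair(pair(e, pair(e, m(pair(e, pair(0, e)), e, m(m(pair(b, pair(0, e)), pair(0, e), 0), pair(pair(0, 0), pair(pair(b, 0), 0)), pair(pair(e, e), pair(0, b)))))), b)  →  pair(pair(e, pair(e, m(pair(e, pair(0, e)), e, 0))), b)   [R2 at 1.2.2.3]
2. pair(pair(e, pair(e, m(pair(e, pair(0, e)), e, 0))), b)  →  pair(pair(e, pair(e, e)), b)   [R3 at 1.2.2]

pair(pair(e, pair(e, e)), b)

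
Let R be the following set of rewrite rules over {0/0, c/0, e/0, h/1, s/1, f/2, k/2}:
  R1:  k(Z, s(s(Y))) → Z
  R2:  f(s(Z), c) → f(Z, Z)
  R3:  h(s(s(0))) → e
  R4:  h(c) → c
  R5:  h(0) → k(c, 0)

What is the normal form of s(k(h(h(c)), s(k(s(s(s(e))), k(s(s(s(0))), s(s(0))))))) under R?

1. s(k(h(h(c)), s(k(s(s(s(e))), k(s(s(s(0))), s(s(0)))))))  →  s(k(h(c), s(k(s(s(s(e))), k(s(s(s(0))), s(s(0)))))))   [R4 at 1.1.1]
2. s(k(h(c), s(k(s(s(s(e))), k(s(s(s(0))), s(s(0)))))))  →  s(k(c, s(k(s(s(s(e))), k(s(s(s(0))), s(s(0)))))))   [R4 at 1.1]
3. s(k(c, s(k(s(s(s(e))), k(s(s(s(0))), s(s(0)))))))  →  s(k(c, s(k(s(s(s(e))), s(s(s(0)))))))   [R1 at 1.2.1.2]
4. s(k(c, s(k(s(s(s(e))), s(s(s(0)))))))  →  s(k(c, s(s(s(s(e))))))   [R1 at 1.2.1]
5. s(k(c, s(s(s(s(e))))))  →  s(c)   [R1 at 1]

s(c)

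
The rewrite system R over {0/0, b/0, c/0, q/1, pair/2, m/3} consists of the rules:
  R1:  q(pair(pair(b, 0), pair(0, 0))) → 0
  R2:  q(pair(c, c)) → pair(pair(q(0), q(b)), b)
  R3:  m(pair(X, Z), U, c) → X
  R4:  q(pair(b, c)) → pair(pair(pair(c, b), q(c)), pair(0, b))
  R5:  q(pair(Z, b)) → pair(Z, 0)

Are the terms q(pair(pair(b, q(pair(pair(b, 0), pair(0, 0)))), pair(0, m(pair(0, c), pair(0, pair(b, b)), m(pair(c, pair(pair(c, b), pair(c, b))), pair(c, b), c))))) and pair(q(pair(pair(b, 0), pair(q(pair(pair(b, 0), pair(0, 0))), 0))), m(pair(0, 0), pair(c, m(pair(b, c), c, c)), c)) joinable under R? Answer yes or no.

Reduce t₁ = q(pair(pair(b, q(pair(pair(b, 0), pair(0, 0)))), pair(0, m(pair(0, c), pair(0, pair(b, b)), m(pair(c, pair(pair(c, b), pair(c, b))), pair(c, b), c))))):
1. q(pair(pair(b, q(pair(pair(b, 0), pair(0, 0)))), pair(0, m(pair(0, c), pair(0, pair(b, b)), m(pair(c, pair(pair(c, b), pair(c, b))), pair(c, b), c)))))  →  q(pair(pair(b, 0), pair(0, m(pair(0, c), pair(0, pair(b, b)), m(pair(c, pair(pair(c, b), pair(c, b))), pair(c, b), c)))))   [R1 at 1.1.2]
2. q(pair(pair(b, 0), pair(0, m(pair(0, c), pair(0, pair(b, b)), m(pair(c, pair(pair(c, b), pair(c, b))), pair(c, b), c)))))  →  q(pair(pair(b, 0), pair(0, m(pair(0, c), pair(0, pair(b, b)), c))))   [R3 at 1.2.2.3]
3. q(pair(pair(b, 0), pair(0, m(pair(0, c), pair(0, pair(b, b)), c))))  →  q(pair(pair(b, 0), pair(0, 0)))   [R3 at 1.2.2]
4. q(pair(pair(b, 0), pair(0, 0)))  →  0   [R1 at ε]

Reduce t₂ = pair(q(pair(pair(b, 0), pair(q(pair(pair(b, 0), pair(0, 0))), 0))), m(pair(0, 0), pair(c, m(pair(b, c), c, c)), c)):
1. pair(q(pair(pair(b, 0), pair(q(pair(pair(b, 0), pair(0, 0))), 0))), m(pair(0, 0), pair(c, m(pair(b, c), c, c)), c))  →  pair(q(pair(pair(b, 0), pair(0, 0))), m(pair(0, 0), pair(c, m(pair(b, c), c, c)), c))   [R1 at 1.1.2.1]
2. pair(q(pair(pair(b, 0), pair(0, 0))), m(pair(0, 0), pair(c, m(pair(b, c), c, c)), c))  →  pair(0, m(pair(0, 0), pair(c, m(pair(b, c), c, c)), c))   [R1 at 1]
3. pair(0, m(pair(0, 0), pair(c, m(pair(b, c), c, c)), c))  →  pair(0, 0)   [R3 at 2]

no — NF(t₁) = 0, NF(t₂) = pair(0, 0)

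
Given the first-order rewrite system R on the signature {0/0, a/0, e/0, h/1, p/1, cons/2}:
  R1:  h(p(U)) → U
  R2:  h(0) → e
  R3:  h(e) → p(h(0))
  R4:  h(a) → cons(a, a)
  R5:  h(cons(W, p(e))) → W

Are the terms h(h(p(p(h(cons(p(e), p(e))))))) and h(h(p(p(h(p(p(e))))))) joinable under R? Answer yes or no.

yes — NF(t₁) = p(e), NF(t₂) = p(e)

Reduce t₁ = h(h(p(p(h(cons(p(e), p(e))))))):
1. h(h(p(p(h(cons(p(e), p(e)))))))  →  h(p(h(cons(p(e), p(e)))))   [R1 at 1]
2. h(p(h(cons(p(e), p(e)))))  →  h(cons(p(e), p(e)))   [R1 at ε]
3. h(cons(p(e), p(e)))  →  p(e)   [R5 at ε]

Reduce t₂ = h(h(p(p(h(p(p(e))))))):
1. h(h(p(p(h(p(p(e)))))))  →  h(p(h(p(p(e)))))   [R1 at 1]
2. h(p(h(p(p(e)))))  →  h(p(p(e)))   [R1 at ε]
3. h(p(p(e)))  →  p(e)   [R1 at ε]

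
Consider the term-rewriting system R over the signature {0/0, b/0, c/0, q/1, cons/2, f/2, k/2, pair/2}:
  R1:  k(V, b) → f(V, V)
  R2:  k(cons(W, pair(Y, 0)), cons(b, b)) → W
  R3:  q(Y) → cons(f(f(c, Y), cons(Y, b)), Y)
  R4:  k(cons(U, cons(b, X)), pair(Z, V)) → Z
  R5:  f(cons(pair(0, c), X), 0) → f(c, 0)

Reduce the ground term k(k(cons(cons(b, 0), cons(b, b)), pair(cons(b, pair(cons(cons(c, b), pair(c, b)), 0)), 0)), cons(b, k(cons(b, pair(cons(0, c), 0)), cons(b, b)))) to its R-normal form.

b

1. k(k(cons(cons(b, 0), cons(b, b)), pair(cons(b, pair(cons(cons(c, b), pair(c, b)), 0)), 0)), cons(b, k(cons(b, pair(cons(0, c), 0)), cons(b, b))))  →  k(cons(b, pair(cons(cons(c, b), pair(c, b)), 0)), cons(b, k(cons(b, pair(cons(0, c), 0)), cons(b, b))))   [R4 at 1]
2. k(cons(b, pair(cons(cons(c, b), pair(c, b)), 0)), cons(b, k(cons(b, pair(cons(0, c), 0)), cons(b, b))))  →  k(cons(b, pair(cons(cons(c, b), pair(c, b)), 0)), cons(b, b))   [R2 at 2.2]
3. k(cons(b, pair(cons(cons(c, b), pair(c, b)), 0)), cons(b, b))  →  b   [R2 at ε]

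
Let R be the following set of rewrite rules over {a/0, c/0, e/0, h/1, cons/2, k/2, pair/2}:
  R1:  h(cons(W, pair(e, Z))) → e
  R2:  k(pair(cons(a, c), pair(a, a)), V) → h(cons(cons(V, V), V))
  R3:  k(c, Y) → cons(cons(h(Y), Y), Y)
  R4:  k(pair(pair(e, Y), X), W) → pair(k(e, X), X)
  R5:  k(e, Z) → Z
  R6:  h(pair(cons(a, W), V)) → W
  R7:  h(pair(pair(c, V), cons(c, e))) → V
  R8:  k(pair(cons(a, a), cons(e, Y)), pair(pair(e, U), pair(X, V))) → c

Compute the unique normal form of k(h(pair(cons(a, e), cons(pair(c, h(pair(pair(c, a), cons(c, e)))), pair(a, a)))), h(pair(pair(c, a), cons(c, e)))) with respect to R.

1. k(h(pair(cons(a, e), cons(pair(c, h(pair(pair(c, a), cons(c, e)))), pair(a, a)))), h(pair(pair(c, a), cons(c, e))))  →  k(e, h(pair(pair(c, a), cons(c, e))))   [R6 at 1]
2. k(e, h(pair(pair(c, a), cons(c, e))))  →  h(pair(pair(c, a), cons(c, e)))   [R5 at ε]
3. h(pair(pair(c, a), cons(c, e)))  →  a   [R7 at ε]

a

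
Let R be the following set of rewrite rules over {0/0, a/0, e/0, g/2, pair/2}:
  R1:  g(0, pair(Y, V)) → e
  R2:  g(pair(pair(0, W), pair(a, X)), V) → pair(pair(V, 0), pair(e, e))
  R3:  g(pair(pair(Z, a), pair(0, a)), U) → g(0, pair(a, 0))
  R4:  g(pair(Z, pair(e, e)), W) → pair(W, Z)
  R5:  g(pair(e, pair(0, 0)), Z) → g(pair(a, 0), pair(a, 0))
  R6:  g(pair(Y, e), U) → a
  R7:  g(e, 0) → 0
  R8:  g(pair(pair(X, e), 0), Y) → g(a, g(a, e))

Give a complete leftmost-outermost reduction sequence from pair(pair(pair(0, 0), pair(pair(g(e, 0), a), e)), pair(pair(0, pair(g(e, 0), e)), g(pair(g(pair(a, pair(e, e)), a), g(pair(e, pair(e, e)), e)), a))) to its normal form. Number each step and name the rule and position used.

1. pair(pair(pair(0, 0), pair(pair(g(e, 0), a), e)), pair(pair(0, pair(g(e, 0), e)), g(pair(g(pair(a, pair(e, e)), a), g(pair(e, pair(e, e)), e)), a)))  →  pair(pair(pair(0, 0), pair(pair(0, a), e)), pair(pair(0, pair(g(e, 0), e)), g(pair(g(pair(a, pair(e, e)), a), g(pair(e, pair(e, e)), e)), a)))   [R7 at 1.2.1.1]
2. pair(pair(pair(0, 0), pair(pair(0, a), e)), pair(pair(0, pair(g(e, 0), e)), g(pair(g(pair(a, pair(e, e)), a), g(pair(e, pair(e, e)), e)), a)))  →  pair(pair(pair(0, 0), pair(pair(0, a), e)), pair(pair(0, pair(0, e)), g(pair(g(pair(a, pair(e, e)), a), g(pair(e, pair(e, e)), e)), a)))   [R7 at 2.1.2.1]
3. pair(pair(pair(0, 0), pair(pair(0, a), e)), pair(pair(0, pair(0, e)), g(pair(g(pair(a, pair(e, e)), a), g(pair(e, pair(e, e)), e)), a)))  →  pair(pair(pair(0, 0), pair(pair(0, a), e)), pair(pair(0, pair(0, e)), g(pair(pair(a, a), g(pair(e, pair(e, e)), e)), a)))   [R4 at 2.2.1.1]
4. pair(pair(pair(0, 0), pair(pair(0, a), e)), pair(pair(0, pair(0, e)), g(pair(pair(a, a), g(pair(e, pair(e, e)), e)), a)))  →  pair(pair(pair(0, 0), pair(pair(0, a), e)), pair(pair(0, pair(0, e)), g(pair(pair(a, a), pair(e, e)), a)))   [R4 at 2.2.1.2]
5. pair(pair(pair(0, 0), pair(pair(0, a), e)), pair(pair(0, pair(0, e)), g(pair(pair(a, a), pair(e, e)), a)))  →  pair(pair(pair(0, 0), pair(pair(0, a), e)), pair(pair(0, pair(0, e)), pair(a, pair(a, a))))   [R4 at 2.2]

pair(pair(pair(0, 0), pair(pair(0, a), e)), pair(pair(0, pair(0, e)), pair(a, pair(a, a))))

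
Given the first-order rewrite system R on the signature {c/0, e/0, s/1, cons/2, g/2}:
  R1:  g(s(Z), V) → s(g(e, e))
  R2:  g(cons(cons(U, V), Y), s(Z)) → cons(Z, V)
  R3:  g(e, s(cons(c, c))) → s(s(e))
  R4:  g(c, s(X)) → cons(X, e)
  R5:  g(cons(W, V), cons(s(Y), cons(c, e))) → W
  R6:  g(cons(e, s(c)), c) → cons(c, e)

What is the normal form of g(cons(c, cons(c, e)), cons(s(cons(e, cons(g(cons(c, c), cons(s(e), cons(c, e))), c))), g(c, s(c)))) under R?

c

1. g(cons(c, cons(c, e)), cons(s(cons(e, cons(g(cons(c, c), cons(s(e), cons(c, e))), c))), g(c, s(c))))  →  g(cons(c, cons(c, e)), cons(s(cons(e, cons(c, c))), g(c, s(c))))   [R5 at 2.1.1.2.1]
2. g(cons(c, cons(c, e)), cons(s(cons(e, cons(c, c))), g(c, s(c))))  →  g(cons(c, cons(c, e)), cons(s(cons(e, cons(c, c))), cons(c, e)))   [R4 at 2.2]
3. g(cons(c, cons(c, e)), cons(s(cons(e, cons(c, c))), cons(c, e)))  →  c   [R5 at ε]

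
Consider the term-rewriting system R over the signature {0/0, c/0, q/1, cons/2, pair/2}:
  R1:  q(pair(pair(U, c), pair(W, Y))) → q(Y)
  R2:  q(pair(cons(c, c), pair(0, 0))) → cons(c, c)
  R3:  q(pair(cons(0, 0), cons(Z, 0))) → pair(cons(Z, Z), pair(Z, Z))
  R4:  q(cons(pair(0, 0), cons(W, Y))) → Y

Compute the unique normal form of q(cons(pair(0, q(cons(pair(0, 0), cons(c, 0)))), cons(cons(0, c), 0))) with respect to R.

1. q(cons(pair(0, q(cons(pair(0, 0), cons(c, 0)))), cons(cons(0, c), 0)))  →  q(cons(pair(0, 0), cons(cons(0, c), 0)))   [R4 at 1.1.2]
2. q(cons(pair(0, 0), cons(cons(0, c), 0)))  →  0   [R4 at ε]

0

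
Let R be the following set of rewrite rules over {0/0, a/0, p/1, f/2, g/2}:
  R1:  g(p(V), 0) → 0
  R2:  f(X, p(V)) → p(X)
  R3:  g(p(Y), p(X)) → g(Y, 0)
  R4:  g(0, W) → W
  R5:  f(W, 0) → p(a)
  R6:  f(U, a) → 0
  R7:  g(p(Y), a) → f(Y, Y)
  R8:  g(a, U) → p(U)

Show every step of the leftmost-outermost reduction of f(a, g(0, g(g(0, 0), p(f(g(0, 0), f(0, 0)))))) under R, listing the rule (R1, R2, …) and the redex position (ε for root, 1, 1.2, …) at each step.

1. f(a, g(0, g(g(0, 0), p(f(g(0, 0), f(0, 0))))))  →  f(a, g(g(0, 0), p(f(g(0, 0), f(0, 0)))))   [R4 at 2]
2. f(a, g(g(0, 0), p(f(g(0, 0), f(0, 0)))))  →  f(a, g(0, p(f(g(0, 0), f(0, 0)))))   [R4 at 2.1]
3. f(a, g(0, p(f(g(0, 0), f(0, 0)))))  →  f(a, p(f(g(0, 0), f(0, 0))))   [R4 at 2]
4. f(a, p(f(g(0, 0), f(0, 0))))  →  p(a)   [R2 at ε]

p(a)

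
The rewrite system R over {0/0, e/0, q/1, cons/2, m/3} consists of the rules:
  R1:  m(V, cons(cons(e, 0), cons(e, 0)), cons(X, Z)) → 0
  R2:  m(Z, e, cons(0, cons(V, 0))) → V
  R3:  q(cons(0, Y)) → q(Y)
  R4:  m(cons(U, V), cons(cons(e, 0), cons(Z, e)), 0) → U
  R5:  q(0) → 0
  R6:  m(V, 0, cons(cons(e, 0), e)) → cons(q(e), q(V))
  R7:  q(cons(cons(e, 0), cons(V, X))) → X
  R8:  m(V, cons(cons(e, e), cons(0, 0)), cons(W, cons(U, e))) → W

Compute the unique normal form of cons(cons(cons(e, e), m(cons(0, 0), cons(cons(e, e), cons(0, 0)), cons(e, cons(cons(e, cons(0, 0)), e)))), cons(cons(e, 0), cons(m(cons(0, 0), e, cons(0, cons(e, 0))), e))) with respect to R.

cons(cons(cons(e, e), e), cons(cons(e, 0), cons(e, e)))

1. cons(cons(cons(e, e), m(cons(0, 0), cons(cons(e, e), cons(0, 0)), cons(e, cons(cons(e, cons(0, 0)), e)))), cons(cons(e, 0), cons(m(cons(0, 0), e, cons(0, cons(e, 0))), e)))  →  cons(cons(cons(e, e), e), cons(cons(e, 0), cons(m(cons(0, 0), e, cons(0, cons(e, 0))), e)))   [R8 at 1.2]
2. cons(cons(cons(e, e), e), cons(cons(e, 0), cons(m(cons(0, 0), e, cons(0, cons(e, 0))), e)))  →  cons(cons(cons(e, e), e), cons(cons(e, 0), cons(e, e)))   [R2 at 2.2.1]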